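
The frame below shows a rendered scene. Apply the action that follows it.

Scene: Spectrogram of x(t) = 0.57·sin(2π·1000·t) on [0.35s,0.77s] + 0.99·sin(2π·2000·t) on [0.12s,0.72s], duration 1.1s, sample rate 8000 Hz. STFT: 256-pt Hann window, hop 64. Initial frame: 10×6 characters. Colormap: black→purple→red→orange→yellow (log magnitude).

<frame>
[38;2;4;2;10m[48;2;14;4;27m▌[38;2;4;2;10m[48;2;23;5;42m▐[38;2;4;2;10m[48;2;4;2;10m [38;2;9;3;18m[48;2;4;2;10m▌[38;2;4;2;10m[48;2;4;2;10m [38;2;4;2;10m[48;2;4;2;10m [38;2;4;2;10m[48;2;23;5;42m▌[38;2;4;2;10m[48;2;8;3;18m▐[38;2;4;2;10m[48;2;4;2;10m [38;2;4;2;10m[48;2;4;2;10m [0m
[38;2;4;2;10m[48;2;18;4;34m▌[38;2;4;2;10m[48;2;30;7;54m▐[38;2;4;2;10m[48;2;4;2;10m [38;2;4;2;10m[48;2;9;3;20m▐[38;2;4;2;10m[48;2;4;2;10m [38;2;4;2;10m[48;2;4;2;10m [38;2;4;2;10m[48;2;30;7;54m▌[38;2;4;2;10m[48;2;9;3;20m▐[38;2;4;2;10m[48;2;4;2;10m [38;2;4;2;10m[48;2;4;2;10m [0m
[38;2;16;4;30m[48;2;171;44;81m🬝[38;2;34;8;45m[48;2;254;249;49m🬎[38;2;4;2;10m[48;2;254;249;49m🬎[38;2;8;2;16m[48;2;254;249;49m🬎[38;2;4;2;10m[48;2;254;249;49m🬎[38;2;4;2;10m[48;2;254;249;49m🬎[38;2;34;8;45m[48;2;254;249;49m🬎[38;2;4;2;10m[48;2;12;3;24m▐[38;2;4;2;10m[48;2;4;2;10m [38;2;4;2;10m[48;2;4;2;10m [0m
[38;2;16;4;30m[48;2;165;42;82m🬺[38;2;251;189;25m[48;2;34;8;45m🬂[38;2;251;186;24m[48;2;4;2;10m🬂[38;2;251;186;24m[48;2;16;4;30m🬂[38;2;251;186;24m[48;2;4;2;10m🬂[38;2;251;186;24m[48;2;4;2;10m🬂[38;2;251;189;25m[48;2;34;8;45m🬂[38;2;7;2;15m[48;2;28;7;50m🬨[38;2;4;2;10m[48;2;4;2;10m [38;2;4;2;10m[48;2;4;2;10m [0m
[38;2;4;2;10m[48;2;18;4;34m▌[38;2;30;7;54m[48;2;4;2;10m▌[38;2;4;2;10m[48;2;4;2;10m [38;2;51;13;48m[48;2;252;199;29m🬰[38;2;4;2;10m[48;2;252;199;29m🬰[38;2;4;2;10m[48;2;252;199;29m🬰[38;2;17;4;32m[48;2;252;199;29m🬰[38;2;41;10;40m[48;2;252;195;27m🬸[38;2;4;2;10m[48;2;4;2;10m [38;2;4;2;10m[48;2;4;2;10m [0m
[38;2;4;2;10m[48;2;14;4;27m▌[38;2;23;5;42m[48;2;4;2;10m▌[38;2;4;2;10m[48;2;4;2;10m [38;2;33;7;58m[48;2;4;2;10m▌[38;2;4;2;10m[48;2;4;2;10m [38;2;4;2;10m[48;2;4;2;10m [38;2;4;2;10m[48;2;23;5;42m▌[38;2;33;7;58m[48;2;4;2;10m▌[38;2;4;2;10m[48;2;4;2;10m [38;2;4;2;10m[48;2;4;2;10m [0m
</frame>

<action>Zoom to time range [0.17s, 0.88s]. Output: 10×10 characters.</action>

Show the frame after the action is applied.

<frame>
[38;2;4;2;10m[48;2;4;2;10m [38;2;4;2;10m[48;2;4;2;10m [38;2;8;2;17m[48;2;8;2;17m [38;2;4;2;10m[48;2;4;2;10m [38;2;4;2;10m[48;2;4;2;10m [38;2;4;2;10m[48;2;4;2;10m [38;2;4;2;10m[48;2;4;2;10m [38;2;4;2;10m[48;2;17;4;32m▌[38;2;9;3;18m[48;2;22;5;40m▐[38;2;4;2;10m[48;2;4;2;10m [0m
[38;2;4;2;10m[48;2;4;2;10m [38;2;4;2;10m[48;2;4;2;10m [38;2;8;2;17m[48;2;8;3;18m🬎[38;2;4;2;10m[48;2;4;2;10m [38;2;4;2;10m[48;2;4;2;10m [38;2;4;2;10m[48;2;4;2;10m [38;2;4;2;10m[48;2;4;2;10m [38;2;4;2;10m[48;2;18;5;35m▌[38;2;9;3;19m[48;2;24;6;43m▐[38;2;4;2;10m[48;2;4;2;10m [0m
[38;2;4;2;10m[48;2;4;2;10m [38;2;4;2;10m[48;2;4;2;10m [38;2;9;3;18m[48;2;9;3;19m🬂[38;2;4;2;10m[48;2;4;2;10m [38;2;4;2;10m[48;2;4;2;10m [38;2;4;2;10m[48;2;4;2;10m [38;2;4;2;10m[48;2;4;2;10m [38;2;4;2;10m[48;2;22;5;41m▌[38;2;9;3;20m[48;2;28;6;51m▐[38;2;4;2;10m[48;2;4;2;10m [0m
[38;2;4;2;10m[48;2;4;2;10m [38;2;4;2;10m[48;2;4;2;10m [38;2;10;3;20m[48;2;11;3;21m🬎[38;2;4;2;10m[48;2;4;2;10m [38;2;4;2;10m[48;2;4;2;10m [38;2;4;2;10m[48;2;4;2;10m [38;2;4;2;10m[48;2;4;2;10m [38;2;4;2;10m[48;2;31;7;56m▌[38;2;11;3;22m[48;2;39;9;69m▐[38;2;4;2;10m[48;2;4;2;10m [0m
[38;2;4;2;10m[48;2;254;249;49m🬎[38;2;4;2;10m[48;2;254;249;49m🬎[38;2;11;3;23m[48;2;254;249;49m🬎[38;2;4;2;10m[48;2;254;249;49m🬎[38;2;4;2;10m[48;2;254;249;49m🬎[38;2;4;2;10m[48;2;254;249;49m🬎[38;2;4;2;10m[48;2;254;249;49m🬎[38;2;36;9;47m[48;2;254;249;49m🬎[38;2;48;12;50m[48;2;250;161;13m🬬[38;2;4;2;10m[48;2;4;2;10m [0m
[38;2;251;186;24m[48;2;4;2;10m🬂[38;2;251;186;24m[48;2;4;2;10m🬂[38;2;251;186;24m[48;2;18;4;34m🬂[38;2;251;186;24m[48;2;4;2;10m🬂[38;2;251;186;24m[48;2;4;2;10m🬂[38;2;251;186;24m[48;2;4;2;10m🬂[38;2;251;186;24m[48;2;4;2;10m🬂[38;2;251;189;25m[48;2;36;9;47m🬂[38;2;247;146;13m[48;2;52;12;55m🬀[38;2;4;2;10m[48;2;4;2;10m [0m
[38;2;4;2;10m[48;2;4;2;10m [38;2;4;2;10m[48;2;4;2;10m [38;2;27;6;49m[48;2;42;10;74m🬎[38;2;4;2;10m[48;2;4;2;10m [38;2;4;2;10m[48;2;4;2;10m [38;2;4;2;10m[48;2;4;2;10m [38;2;4;2;10m[48;2;4;2;10m [38;2;4;2;10m[48;2;31;7;56m▌[38;2;43;9;76m[48;2;31;7;56m🬣[38;2;4;2;10m[48;2;4;2;10m [0m
[38;2;4;2;10m[48;2;4;2;10m [38;2;4;2;10m[48;2;4;2;10m [38;2;140;40;80m[48;2;252;199;29m🬴[38;2;4;2;11m[48;2;252;199;29m🬰[38;2;4;2;11m[48;2;252;199;29m🬰[38;2;4;2;11m[48;2;252;199;29m🬰[38;2;4;2;11m[48;2;252;199;29m🬰[38;2;13;3;26m[48;2;252;199;29m🬰[38;2;252;199;29m[48;2;79;19;68m🬋[38;2;4;2;10m[48;2;4;2;10m [0m
[38;2;4;2;10m[48;2;4;2;10m [38;2;4;2;10m[48;2;4;2;10m [38;2;47;10;81m[48;2;34;7;60m🬂[38;2;4;2;10m[48;2;4;2;10m [38;2;4;2;10m[48;2;4;2;10m [38;2;4;2;10m[48;2;4;2;10m [38;2;4;2;10m[48;2;4;2;10m [38;2;4;2;10m[48;2;18;5;35m▌[38;2;46;10;80m[48;2;26;6;48m🬉[38;2;4;2;10m[48;2;4;2;10m [0m
[38;2;4;2;10m[48;2;4;2;10m [38;2;4;2;10m[48;2;4;2;10m [38;2;28;7;50m[48;2;25;6;46m🬂[38;2;4;2;10m[48;2;4;2;10m [38;2;4;2;10m[48;2;4;2;10m [38;2;4;2;10m[48;2;4;2;10m [38;2;4;2;10m[48;2;4;2;10m [38;2;4;2;10m[48;2;17;4;32m▌[38;2;29;7;52m[48;2;22;5;40m▐[38;2;4;2;10m[48;2;4;2;10m [0m
</frame>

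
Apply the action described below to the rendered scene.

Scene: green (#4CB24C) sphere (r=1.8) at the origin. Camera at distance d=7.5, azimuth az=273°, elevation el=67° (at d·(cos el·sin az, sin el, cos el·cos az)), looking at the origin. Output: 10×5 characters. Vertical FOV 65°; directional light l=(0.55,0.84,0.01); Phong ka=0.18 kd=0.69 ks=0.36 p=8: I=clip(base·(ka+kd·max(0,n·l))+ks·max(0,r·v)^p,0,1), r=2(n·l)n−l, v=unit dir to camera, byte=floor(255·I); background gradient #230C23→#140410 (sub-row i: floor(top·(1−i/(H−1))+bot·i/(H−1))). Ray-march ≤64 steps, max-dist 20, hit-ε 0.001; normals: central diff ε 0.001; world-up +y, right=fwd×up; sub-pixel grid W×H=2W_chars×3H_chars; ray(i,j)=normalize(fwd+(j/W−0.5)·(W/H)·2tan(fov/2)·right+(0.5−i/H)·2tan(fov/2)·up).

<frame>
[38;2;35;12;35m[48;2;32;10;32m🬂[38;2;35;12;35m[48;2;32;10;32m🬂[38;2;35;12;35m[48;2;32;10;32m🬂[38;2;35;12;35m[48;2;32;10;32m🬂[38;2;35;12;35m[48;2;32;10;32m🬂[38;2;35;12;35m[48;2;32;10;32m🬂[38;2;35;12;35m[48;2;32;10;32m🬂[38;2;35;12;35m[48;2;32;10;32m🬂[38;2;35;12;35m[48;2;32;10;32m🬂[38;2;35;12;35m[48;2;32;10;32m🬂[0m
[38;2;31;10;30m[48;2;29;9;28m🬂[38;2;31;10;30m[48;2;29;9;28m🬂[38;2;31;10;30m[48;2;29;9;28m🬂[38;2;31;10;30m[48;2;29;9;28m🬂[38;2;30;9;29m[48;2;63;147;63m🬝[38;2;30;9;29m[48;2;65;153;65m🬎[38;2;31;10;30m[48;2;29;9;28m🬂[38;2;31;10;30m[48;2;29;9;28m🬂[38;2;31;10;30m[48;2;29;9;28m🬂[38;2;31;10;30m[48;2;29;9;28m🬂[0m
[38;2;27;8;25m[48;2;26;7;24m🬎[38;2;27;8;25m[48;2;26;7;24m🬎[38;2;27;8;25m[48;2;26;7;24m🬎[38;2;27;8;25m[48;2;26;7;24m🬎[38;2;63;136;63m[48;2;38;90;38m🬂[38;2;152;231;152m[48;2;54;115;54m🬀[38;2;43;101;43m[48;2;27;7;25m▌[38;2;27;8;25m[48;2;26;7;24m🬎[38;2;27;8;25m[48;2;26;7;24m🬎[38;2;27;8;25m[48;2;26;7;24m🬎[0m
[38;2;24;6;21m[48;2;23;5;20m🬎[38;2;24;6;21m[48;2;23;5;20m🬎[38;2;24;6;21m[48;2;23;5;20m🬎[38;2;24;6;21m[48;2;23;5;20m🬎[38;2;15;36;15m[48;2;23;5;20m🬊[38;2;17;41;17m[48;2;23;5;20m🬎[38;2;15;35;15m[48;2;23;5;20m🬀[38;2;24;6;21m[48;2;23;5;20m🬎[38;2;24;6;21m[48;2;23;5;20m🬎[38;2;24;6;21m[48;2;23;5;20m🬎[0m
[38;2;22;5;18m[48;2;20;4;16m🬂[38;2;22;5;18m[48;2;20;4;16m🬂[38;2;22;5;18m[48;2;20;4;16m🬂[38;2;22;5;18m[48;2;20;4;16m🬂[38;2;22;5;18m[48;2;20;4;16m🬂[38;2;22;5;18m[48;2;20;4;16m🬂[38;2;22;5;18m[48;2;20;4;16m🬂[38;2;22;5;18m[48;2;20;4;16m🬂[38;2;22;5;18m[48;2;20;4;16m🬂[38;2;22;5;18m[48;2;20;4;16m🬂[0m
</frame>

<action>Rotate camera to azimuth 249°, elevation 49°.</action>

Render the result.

<frame>
[38;2;35;12;35m[48;2;32;10;32m🬂[38;2;35;12;35m[48;2;32;10;32m🬂[38;2;35;12;35m[48;2;32;10;32m🬂[38;2;35;12;35m[48;2;32;10;32m🬂[38;2;35;12;35m[48;2;32;10;32m🬂[38;2;35;12;35m[48;2;32;10;32m🬂[38;2;35;12;35m[48;2;32;10;32m🬂[38;2;35;12;35m[48;2;32;10;32m🬂[38;2;35;12;35m[48;2;32;10;32m🬂[38;2;35;12;35m[48;2;32;10;32m🬂[0m
[38;2;31;10;30m[48;2;29;9;28m🬂[38;2;31;10;30m[48;2;29;9;28m🬂[38;2;31;10;30m[48;2;29;9;28m🬂[38;2;31;10;30m[48;2;29;9;28m🬂[38;2;30;9;29m[48;2;65;150;65m🬝[38;2;30;9;29m[48;2;66;146;66m🬎[38;2;31;10;30m[48;2;29;9;28m🬂[38;2;31;10;30m[48;2;29;9;28m🬂[38;2;31;10;30m[48;2;29;9;28m🬂[38;2;31;10;30m[48;2;29;9;28m🬂[0m
[38;2;27;8;25m[48;2;26;7;24m🬎[38;2;27;8;25m[48;2;26;7;24m🬎[38;2;27;8;25m[48;2;26;7;24m🬎[38;2;27;8;25m[48;2;26;7;24m🬎[38;2;103;171;103m[48;2;35;83;35m🬁[38;2;107;172;107m[48;2;32;73;32m🬀[38;2;33;79;33m[48;2;23;13;22m🬄[38;2;27;8;25m[48;2;26;7;24m🬎[38;2;27;8;25m[48;2;26;7;24m🬎[38;2;27;8;25m[48;2;26;7;24m🬎[0m
[38;2;24;6;21m[48;2;23;5;20m🬎[38;2;24;6;21m[48;2;23;5;20m🬎[38;2;24;6;21m[48;2;23;5;20m🬎[38;2;24;6;21m[48;2;23;5;20m🬎[38;2;13;32;13m[48;2;23;5;20m🬊[38;2;13;32;13m[48;2;23;5;20m🬎[38;2;13;32;13m[48;2;23;5;20m🬀[38;2;24;6;21m[48;2;23;5;20m🬎[38;2;24;6;21m[48;2;23;5;20m🬎[38;2;24;6;21m[48;2;23;5;20m🬎[0m
[38;2;22;5;18m[48;2;20;4;16m🬂[38;2;22;5;18m[48;2;20;4;16m🬂[38;2;22;5;18m[48;2;20;4;16m🬂[38;2;22;5;18m[48;2;20;4;16m🬂[38;2;22;5;18m[48;2;20;4;16m🬂[38;2;22;5;18m[48;2;20;4;16m🬂[38;2;22;5;18m[48;2;20;4;16m🬂[38;2;22;5;18m[48;2;20;4;16m🬂[38;2;22;5;18m[48;2;20;4;16m🬂[38;2;22;5;18m[48;2;20;4;16m🬂[0m
</frame>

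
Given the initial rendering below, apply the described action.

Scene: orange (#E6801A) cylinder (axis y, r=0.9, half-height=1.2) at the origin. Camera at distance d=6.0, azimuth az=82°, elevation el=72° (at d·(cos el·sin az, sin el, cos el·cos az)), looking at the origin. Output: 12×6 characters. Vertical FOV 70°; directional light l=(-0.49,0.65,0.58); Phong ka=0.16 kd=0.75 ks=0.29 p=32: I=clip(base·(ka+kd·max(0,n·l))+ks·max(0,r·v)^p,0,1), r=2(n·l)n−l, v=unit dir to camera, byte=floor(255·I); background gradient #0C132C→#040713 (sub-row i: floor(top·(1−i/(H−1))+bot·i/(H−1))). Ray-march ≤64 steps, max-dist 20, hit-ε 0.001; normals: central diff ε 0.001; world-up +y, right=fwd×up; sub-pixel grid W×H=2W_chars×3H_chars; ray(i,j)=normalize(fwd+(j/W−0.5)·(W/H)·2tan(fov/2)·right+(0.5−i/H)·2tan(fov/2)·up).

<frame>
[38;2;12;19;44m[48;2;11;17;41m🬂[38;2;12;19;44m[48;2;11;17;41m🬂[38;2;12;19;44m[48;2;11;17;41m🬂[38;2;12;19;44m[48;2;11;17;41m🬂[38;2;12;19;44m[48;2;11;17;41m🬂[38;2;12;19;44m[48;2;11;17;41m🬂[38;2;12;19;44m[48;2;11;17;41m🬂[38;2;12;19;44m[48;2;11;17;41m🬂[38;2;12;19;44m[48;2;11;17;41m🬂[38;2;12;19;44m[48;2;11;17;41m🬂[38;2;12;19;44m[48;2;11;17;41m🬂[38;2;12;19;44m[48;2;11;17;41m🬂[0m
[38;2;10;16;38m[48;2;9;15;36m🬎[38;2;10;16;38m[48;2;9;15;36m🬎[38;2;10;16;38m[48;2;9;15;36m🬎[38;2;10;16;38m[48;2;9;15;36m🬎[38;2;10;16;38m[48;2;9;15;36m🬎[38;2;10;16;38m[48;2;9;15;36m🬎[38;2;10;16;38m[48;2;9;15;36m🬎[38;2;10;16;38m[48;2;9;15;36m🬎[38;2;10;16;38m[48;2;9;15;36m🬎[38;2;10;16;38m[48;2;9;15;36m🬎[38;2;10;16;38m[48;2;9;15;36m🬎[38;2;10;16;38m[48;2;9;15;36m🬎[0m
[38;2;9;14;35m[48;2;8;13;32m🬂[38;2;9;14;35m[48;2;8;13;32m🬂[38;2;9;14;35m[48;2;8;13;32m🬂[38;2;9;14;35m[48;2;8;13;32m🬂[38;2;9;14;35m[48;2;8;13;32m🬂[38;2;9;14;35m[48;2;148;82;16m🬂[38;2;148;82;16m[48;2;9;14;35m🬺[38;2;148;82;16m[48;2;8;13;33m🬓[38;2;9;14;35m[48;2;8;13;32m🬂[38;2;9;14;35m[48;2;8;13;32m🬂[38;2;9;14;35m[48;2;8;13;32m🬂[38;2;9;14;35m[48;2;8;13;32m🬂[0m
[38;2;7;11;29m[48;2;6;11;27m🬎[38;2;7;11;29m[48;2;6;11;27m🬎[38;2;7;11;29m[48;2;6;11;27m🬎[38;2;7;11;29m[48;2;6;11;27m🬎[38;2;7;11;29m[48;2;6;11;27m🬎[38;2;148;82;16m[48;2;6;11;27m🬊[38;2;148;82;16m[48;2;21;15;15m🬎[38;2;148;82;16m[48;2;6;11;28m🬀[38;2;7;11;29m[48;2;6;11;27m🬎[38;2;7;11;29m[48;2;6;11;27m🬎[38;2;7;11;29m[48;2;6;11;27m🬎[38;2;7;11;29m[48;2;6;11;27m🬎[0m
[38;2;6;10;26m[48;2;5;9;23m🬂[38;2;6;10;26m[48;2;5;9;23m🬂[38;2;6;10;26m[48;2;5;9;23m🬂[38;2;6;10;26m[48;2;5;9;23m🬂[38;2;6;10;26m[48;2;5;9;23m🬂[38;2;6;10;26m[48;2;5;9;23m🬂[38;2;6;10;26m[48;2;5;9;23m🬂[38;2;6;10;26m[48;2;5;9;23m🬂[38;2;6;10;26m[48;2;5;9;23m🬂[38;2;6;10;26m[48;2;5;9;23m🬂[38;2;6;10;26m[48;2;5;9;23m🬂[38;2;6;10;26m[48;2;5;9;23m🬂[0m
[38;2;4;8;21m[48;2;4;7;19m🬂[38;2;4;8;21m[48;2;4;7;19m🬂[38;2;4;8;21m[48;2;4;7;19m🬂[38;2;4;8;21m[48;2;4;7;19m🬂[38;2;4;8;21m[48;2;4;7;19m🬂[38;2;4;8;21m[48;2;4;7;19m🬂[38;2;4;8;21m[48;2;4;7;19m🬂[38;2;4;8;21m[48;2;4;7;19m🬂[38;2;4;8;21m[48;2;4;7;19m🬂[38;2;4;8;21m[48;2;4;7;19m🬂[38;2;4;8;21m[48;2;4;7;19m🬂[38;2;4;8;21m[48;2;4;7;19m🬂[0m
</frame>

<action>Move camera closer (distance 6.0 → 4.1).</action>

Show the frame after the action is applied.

<frame>
[38;2;12;19;44m[48;2;11;17;41m🬂[38;2;12;19;44m[48;2;11;17;41m🬂[38;2;12;19;44m[48;2;11;17;41m🬂[38;2;12;19;44m[48;2;11;17;41m🬂[38;2;12;19;44m[48;2;11;17;41m🬂[38;2;12;19;44m[48;2;11;17;41m🬂[38;2;12;19;44m[48;2;11;17;41m🬂[38;2;12;19;44m[48;2;11;17;41m🬂[38;2;12;19;44m[48;2;11;17;41m🬂[38;2;12;19;44m[48;2;11;17;41m🬂[38;2;12;19;44m[48;2;11;17;41m🬂[38;2;12;19;44m[48;2;11;17;41m🬂[0m
[38;2;10;16;38m[48;2;9;15;36m🬎[38;2;10;16;38m[48;2;9;15;36m🬎[38;2;10;16;38m[48;2;9;15;36m🬎[38;2;10;16;38m[48;2;9;15;36m🬎[38;2;10;16;38m[48;2;9;15;36m🬎[38;2;10;16;38m[48;2;149;82;16m🬎[38;2;10;16;38m[48;2;148;82;16m🬎[38;2;148;82;16m[48;2;9;15;38m🬏[38;2;10;16;38m[48;2;9;15;36m🬎[38;2;10;16;38m[48;2;9;15;36m🬎[38;2;10;16;38m[48;2;9;15;36m🬎[38;2;10;16;38m[48;2;9;15;36m🬎[0m
[38;2;9;14;35m[48;2;8;13;32m🬂[38;2;9;14;35m[48;2;8;13;32m🬂[38;2;9;14;35m[48;2;8;13;32m🬂[38;2;9;14;35m[48;2;8;13;32m🬂[38;2;150;84;18m[48;2;8;13;33m▐[38;2;149;83;17m[48;2;148;82;16m▌[38;2;148;82;16m[48;2;148;82;16m [38;2;148;82;16m[48;2;148;82;16m [38;2;9;14;35m[48;2;8;13;32m🬂[38;2;9;14;35m[48;2;8;13;32m🬂[38;2;9;14;35m[48;2;8;13;32m🬂[38;2;9;14;35m[48;2;8;13;32m🬂[0m
[38;2;7;11;29m[48;2;6;11;27m🬎[38;2;7;11;29m[48;2;6;11;27m🬎[38;2;7;11;29m[48;2;6;11;27m🬎[38;2;7;11;29m[48;2;6;11;27m🬎[38;2;149;83;17m[48;2;6;11;28m🬉[38;2;148;82;16m[48;2;6;11;27m🬬[38;2;148;82;16m[48;2;148;82;16m [38;2;148;82;16m[48;2;6;11;27m🬎[38;2;7;11;29m[48;2;6;11;27m🬎[38;2;7;11;29m[48;2;6;11;27m🬎[38;2;7;11;29m[48;2;6;11;27m🬎[38;2;7;11;29m[48;2;6;11;27m🬎[0m
[38;2;6;10;26m[48;2;5;9;23m🬂[38;2;6;10;26m[48;2;5;9;23m🬂[38;2;6;10;26m[48;2;5;9;23m🬂[38;2;6;10;26m[48;2;5;9;23m🬂[38;2;6;10;26m[48;2;5;9;23m🬂[38;2;6;10;26m[48;2;5;9;23m🬂[38;2;36;20;4m[48;2;5;9;24m🬀[38;2;6;10;26m[48;2;5;9;23m🬂[38;2;6;10;26m[48;2;5;9;23m🬂[38;2;6;10;26m[48;2;5;9;23m🬂[38;2;6;10;26m[48;2;5;9;23m🬂[38;2;6;10;26m[48;2;5;9;23m🬂[0m
[38;2;4;8;21m[48;2;4;7;19m🬂[38;2;4;8;21m[48;2;4;7;19m🬂[38;2;4;8;21m[48;2;4;7;19m🬂[38;2;4;8;21m[48;2;4;7;19m🬂[38;2;4;8;21m[48;2;4;7;19m🬂[38;2;4;8;21m[48;2;4;7;19m🬂[38;2;4;8;21m[48;2;4;7;19m🬂[38;2;4;8;21m[48;2;4;7;19m🬂[38;2;4;8;21m[48;2;4;7;19m🬂[38;2;4;8;21m[48;2;4;7;19m🬂[38;2;4;8;21m[48;2;4;7;19m🬂[38;2;4;8;21m[48;2;4;7;19m🬂[0m
</frame>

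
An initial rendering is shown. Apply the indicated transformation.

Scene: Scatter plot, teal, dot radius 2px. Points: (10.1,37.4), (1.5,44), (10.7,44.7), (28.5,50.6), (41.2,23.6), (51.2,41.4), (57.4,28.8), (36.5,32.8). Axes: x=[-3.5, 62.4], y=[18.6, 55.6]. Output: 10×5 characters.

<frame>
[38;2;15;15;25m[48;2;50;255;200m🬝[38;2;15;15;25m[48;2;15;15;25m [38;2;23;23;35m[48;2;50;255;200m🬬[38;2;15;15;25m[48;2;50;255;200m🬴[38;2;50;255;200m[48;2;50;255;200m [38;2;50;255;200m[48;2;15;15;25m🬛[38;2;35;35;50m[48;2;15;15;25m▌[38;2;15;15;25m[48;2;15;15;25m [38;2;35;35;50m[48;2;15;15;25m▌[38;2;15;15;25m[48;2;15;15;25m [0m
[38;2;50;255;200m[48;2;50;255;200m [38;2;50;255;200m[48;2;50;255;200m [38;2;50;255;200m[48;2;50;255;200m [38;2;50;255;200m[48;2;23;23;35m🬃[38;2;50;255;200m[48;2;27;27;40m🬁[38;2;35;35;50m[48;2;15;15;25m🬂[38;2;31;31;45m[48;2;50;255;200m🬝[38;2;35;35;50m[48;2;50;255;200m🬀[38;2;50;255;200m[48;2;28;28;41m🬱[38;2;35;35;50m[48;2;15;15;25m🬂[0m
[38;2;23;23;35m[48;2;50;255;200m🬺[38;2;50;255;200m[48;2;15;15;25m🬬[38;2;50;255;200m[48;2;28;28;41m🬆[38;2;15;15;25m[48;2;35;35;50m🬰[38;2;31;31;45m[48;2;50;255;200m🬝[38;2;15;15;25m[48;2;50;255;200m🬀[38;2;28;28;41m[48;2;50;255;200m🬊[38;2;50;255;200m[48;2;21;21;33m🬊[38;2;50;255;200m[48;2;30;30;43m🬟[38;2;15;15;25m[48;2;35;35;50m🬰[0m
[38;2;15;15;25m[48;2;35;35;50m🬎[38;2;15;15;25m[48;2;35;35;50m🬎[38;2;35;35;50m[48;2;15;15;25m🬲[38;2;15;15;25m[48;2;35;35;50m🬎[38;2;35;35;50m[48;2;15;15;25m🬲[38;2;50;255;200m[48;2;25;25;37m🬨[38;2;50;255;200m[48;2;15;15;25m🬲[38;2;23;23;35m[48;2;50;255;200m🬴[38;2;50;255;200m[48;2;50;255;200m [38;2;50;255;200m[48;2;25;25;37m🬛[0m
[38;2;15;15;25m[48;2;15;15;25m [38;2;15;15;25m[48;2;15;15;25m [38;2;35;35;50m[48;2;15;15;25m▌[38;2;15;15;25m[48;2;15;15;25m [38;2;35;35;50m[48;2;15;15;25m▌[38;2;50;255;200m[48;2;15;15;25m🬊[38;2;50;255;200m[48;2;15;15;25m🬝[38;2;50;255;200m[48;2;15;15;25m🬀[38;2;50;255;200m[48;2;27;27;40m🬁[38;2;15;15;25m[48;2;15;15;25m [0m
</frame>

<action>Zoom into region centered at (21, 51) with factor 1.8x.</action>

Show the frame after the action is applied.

<frame>
[38;2;15;15;25m[48;2;15;15;25m [38;2;15;15;25m[48;2;15;15;25m [38;2;35;35;50m[48;2;15;15;25m▌[38;2;15;15;25m[48;2;15;15;25m [38;2;35;35;50m[48;2;15;15;25m▌[38;2;15;15;25m[48;2;15;15;25m [38;2;35;35;50m[48;2;15;15;25m▌[38;2;15;15;25m[48;2;15;15;25m [38;2;35;35;50m[48;2;15;15;25m▌[38;2;15;15;25m[48;2;15;15;25m [0m
[38;2;35;35;50m[48;2;15;15;25m🬂[38;2;35;35;50m[48;2;15;15;25m🬂[38;2;35;35;50m[48;2;15;15;25m🬕[38;2;35;35;50m[48;2;15;15;25m🬂[38;2;35;35;50m[48;2;15;15;25m🬕[38;2;35;35;50m[48;2;15;15;25m🬂[38;2;31;31;45m[48;2;50;255;200m🬝[38;2;35;35;50m[48;2;15;15;25m🬂[38;2;35;35;50m[48;2;15;15;25m🬕[38;2;35;35;50m[48;2;15;15;25m🬂[0m
[38;2;15;15;25m[48;2;35;35;50m🬰[38;2;15;15;25m[48;2;35;35;50m🬰[38;2;35;35;50m[48;2;15;15;25m🬛[38;2;15;15;25m[48;2;35;35;50m🬰[38;2;35;35;50m[48;2;15;15;25m🬛[38;2;19;19;30m[48;2;50;255;200m🬴[38;2;50;255;200m[48;2;50;255;200m [38;2;50;255;200m[48;2;15;15;25m🬛[38;2;35;35;50m[48;2;15;15;25m🬛[38;2;15;15;25m[48;2;35;35;50m🬰[0m
[38;2;50;255;200m[48;2;15;15;25m🬺[38;2;15;15;25m[48;2;50;255;200m🬆[38;2;50;255;200m[48;2;15;15;25m🬺[38;2;19;19;30m[48;2;50;255;200m🬬[38;2;35;35;50m[48;2;15;15;25m🬲[38;2;15;15;25m[48;2;35;35;50m🬎[38;2;50;255;200m[48;2;31;31;45m🬁[38;2;15;15;25m[48;2;35;35;50m🬎[38;2;35;35;50m[48;2;15;15;25m🬲[38;2;15;15;25m[48;2;35;35;50m🬎[0m
[38;2;50;255;200m[48;2;15;15;25m🬆[38;2;15;15;25m[48;2;50;255;200m🬺[38;2;50;255;200m[48;2;21;21;33m🬆[38;2;15;15;25m[48;2;15;15;25m [38;2;35;35;50m[48;2;15;15;25m▌[38;2;15;15;25m[48;2;15;15;25m [38;2;35;35;50m[48;2;15;15;25m▌[38;2;15;15;25m[48;2;15;15;25m [38;2;35;35;50m[48;2;15;15;25m▌[38;2;15;15;25m[48;2;15;15;25m [0m
</frame>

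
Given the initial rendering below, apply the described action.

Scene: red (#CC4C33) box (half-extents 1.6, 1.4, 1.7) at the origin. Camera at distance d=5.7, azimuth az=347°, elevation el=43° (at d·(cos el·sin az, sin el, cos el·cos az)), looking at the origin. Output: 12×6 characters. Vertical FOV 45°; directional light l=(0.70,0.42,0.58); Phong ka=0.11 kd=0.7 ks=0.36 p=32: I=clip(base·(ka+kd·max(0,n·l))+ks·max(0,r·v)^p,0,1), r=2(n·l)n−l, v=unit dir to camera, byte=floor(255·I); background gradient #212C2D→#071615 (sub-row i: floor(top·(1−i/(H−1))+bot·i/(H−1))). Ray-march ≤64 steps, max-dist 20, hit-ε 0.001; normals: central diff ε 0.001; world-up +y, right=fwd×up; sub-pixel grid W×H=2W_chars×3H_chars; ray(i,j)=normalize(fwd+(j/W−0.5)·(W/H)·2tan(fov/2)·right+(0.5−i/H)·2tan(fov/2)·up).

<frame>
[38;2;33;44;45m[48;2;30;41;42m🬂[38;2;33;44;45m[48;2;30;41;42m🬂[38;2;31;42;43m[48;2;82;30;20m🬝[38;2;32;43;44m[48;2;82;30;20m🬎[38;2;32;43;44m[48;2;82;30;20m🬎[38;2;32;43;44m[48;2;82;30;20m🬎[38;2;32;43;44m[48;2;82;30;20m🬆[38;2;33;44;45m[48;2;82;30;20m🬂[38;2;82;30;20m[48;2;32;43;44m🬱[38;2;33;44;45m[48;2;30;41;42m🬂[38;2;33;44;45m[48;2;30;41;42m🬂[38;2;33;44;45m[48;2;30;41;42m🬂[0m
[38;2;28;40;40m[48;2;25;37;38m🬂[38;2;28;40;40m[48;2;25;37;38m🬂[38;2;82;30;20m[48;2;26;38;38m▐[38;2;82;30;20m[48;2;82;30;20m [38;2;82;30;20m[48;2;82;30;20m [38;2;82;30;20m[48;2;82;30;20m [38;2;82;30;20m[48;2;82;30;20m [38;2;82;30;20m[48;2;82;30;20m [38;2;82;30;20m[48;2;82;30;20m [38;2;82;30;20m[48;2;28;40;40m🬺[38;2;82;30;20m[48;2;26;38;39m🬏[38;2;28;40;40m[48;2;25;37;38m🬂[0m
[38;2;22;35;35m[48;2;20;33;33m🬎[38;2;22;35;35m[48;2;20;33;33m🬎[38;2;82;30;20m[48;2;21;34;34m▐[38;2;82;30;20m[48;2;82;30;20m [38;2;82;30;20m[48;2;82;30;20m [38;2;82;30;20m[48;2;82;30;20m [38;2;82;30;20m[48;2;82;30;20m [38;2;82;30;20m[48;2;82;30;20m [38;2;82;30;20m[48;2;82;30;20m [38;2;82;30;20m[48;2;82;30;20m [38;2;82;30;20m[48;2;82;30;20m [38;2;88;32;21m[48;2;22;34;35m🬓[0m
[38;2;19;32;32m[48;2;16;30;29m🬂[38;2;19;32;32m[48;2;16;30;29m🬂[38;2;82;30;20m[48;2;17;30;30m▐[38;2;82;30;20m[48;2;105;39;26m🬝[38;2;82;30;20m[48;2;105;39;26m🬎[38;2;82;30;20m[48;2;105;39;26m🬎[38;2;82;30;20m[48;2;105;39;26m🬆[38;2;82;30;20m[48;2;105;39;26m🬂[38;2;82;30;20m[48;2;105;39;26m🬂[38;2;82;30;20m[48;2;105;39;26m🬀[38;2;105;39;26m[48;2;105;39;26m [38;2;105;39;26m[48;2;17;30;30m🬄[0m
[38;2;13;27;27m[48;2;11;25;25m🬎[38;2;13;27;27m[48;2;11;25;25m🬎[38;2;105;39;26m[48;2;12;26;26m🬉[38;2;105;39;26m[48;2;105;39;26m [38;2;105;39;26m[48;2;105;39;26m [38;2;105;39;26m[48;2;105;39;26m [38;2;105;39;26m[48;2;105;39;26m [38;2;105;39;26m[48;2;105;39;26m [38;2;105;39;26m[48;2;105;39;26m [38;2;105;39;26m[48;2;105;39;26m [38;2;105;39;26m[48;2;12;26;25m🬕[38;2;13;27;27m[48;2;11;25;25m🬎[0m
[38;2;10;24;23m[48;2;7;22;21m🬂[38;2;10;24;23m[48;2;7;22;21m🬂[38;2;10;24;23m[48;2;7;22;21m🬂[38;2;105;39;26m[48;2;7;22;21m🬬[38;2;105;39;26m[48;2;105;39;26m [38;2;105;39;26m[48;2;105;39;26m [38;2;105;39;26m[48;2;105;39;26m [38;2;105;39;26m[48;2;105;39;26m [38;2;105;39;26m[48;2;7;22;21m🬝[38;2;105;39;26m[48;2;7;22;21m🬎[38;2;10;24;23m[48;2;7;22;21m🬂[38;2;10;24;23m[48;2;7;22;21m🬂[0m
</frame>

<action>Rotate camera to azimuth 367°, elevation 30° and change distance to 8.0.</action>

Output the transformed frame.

<frame>
[38;2;33;44;45m[48;2;30;41;42m🬂[38;2;33;44;45m[48;2;30;41;42m🬂[38;2;33;44;45m[48;2;30;41;42m🬂[38;2;33;44;45m[48;2;30;41;42m🬂[38;2;33;44;45m[48;2;30;41;42m🬂[38;2;33;44;45m[48;2;30;41;42m🬂[38;2;33;44;45m[48;2;30;41;42m🬂[38;2;33;44;45m[48;2;30;41;42m🬂[38;2;33;44;45m[48;2;30;41;42m🬂[38;2;33;44;45m[48;2;30;41;42m🬂[38;2;33;44;45m[48;2;30;41;42m🬂[38;2;33;44;45m[48;2;30;41;42m🬂[0m
[38;2;28;40;40m[48;2;25;37;38m🬂[38;2;28;40;40m[48;2;25;37;38m🬂[38;2;28;40;40m[48;2;25;37;38m🬂[38;2;28;40;40m[48;2;25;37;38m🬂[38;2;27;39;39m[48;2;82;30;20m🬆[38;2;28;40;40m[48;2;82;30;20m🬂[38;2;28;40;40m[48;2;82;30;20m🬂[38;2;28;40;40m[48;2;82;30;20m🬂[38;2;82;30;20m[48;2;26;38;39m🬏[38;2;28;40;40m[48;2;25;37;38m🬂[38;2;28;40;40m[48;2;25;37;38m🬂[38;2;28;40;40m[48;2;25;37;38m🬂[0m
[38;2;22;35;35m[48;2;20;33;33m🬎[38;2;22;35;35m[48;2;20;33;33m🬎[38;2;22;35;35m[48;2;20;33;33m🬎[38;2;23;36;36m[48;2;91;33;22m🬀[38;2;82;30;20m[48;2;105;39;26m🬎[38;2;82;30;20m[48;2;105;39;26m🬎[38;2;82;30;20m[48;2;105;39;26m🬎[38;2;82;30;20m[48;2;105;39;26m🬎[38;2;23;36;36m[48;2;91;33;22m🬁[38;2;22;35;35m[48;2;20;33;33m🬎[38;2;22;35;35m[48;2;20;33;33m🬎[38;2;22;35;35m[48;2;20;33;33m🬎[0m
[38;2;19;32;32m[48;2;16;30;29m🬂[38;2;19;32;32m[48;2;16;30;29m🬂[38;2;19;32;32m[48;2;16;30;29m🬂[38;2;105;39;26m[48;2;16;29;29m🬬[38;2;105;39;26m[48;2;105;39;26m [38;2;105;39;26m[48;2;105;39;26m [38;2;105;39;26m[48;2;105;39;26m [38;2;105;39;26m[48;2;105;39;26m [38;2;105;39;26m[48;2;16;29;29m🬝[38;2;19;32;32m[48;2;16;30;29m🬂[38;2;19;32;32m[48;2;16;30;29m🬂[38;2;19;32;32m[48;2;16;30;29m🬂[0m
[38;2;13;27;27m[48;2;11;25;25m🬎[38;2;13;27;27m[48;2;11;25;25m🬎[38;2;13;27;27m[48;2;11;25;25m🬎[38;2;105;39;26m[48;2;12;26;26m▐[38;2;105;39;26m[48;2;105;39;26m [38;2;105;39;26m[48;2;105;39;26m [38;2;105;39;26m[48;2;105;39;26m [38;2;105;39;26m[48;2;105;39;26m [38;2;105;39;26m[48;2;12;26;26m▌[38;2;13;27;27m[48;2;11;25;25m🬎[38;2;13;27;27m[48;2;11;25;25m🬎[38;2;13;27;27m[48;2;11;25;25m🬎[0m
[38;2;10;24;23m[48;2;7;22;21m🬂[38;2;10;24;23m[48;2;7;22;21m🬂[38;2;10;24;23m[48;2;7;22;21m🬂[38;2;10;24;23m[48;2;7;22;21m🬂[38;2;10;24;23m[48;2;7;22;21m🬂[38;2;105;39;26m[48;2;7;22;21m🬂[38;2;105;39;26m[48;2;7;22;21m🬂[38;2;105;39;26m[48;2;7;22;21m🬂[38;2;105;39;26m[48;2;8;22;21m🬀[38;2;10;24;23m[48;2;7;22;21m🬂[38;2;10;24;23m[48;2;7;22;21m🬂[38;2;10;24;23m[48;2;7;22;21m🬂[0m
</frame>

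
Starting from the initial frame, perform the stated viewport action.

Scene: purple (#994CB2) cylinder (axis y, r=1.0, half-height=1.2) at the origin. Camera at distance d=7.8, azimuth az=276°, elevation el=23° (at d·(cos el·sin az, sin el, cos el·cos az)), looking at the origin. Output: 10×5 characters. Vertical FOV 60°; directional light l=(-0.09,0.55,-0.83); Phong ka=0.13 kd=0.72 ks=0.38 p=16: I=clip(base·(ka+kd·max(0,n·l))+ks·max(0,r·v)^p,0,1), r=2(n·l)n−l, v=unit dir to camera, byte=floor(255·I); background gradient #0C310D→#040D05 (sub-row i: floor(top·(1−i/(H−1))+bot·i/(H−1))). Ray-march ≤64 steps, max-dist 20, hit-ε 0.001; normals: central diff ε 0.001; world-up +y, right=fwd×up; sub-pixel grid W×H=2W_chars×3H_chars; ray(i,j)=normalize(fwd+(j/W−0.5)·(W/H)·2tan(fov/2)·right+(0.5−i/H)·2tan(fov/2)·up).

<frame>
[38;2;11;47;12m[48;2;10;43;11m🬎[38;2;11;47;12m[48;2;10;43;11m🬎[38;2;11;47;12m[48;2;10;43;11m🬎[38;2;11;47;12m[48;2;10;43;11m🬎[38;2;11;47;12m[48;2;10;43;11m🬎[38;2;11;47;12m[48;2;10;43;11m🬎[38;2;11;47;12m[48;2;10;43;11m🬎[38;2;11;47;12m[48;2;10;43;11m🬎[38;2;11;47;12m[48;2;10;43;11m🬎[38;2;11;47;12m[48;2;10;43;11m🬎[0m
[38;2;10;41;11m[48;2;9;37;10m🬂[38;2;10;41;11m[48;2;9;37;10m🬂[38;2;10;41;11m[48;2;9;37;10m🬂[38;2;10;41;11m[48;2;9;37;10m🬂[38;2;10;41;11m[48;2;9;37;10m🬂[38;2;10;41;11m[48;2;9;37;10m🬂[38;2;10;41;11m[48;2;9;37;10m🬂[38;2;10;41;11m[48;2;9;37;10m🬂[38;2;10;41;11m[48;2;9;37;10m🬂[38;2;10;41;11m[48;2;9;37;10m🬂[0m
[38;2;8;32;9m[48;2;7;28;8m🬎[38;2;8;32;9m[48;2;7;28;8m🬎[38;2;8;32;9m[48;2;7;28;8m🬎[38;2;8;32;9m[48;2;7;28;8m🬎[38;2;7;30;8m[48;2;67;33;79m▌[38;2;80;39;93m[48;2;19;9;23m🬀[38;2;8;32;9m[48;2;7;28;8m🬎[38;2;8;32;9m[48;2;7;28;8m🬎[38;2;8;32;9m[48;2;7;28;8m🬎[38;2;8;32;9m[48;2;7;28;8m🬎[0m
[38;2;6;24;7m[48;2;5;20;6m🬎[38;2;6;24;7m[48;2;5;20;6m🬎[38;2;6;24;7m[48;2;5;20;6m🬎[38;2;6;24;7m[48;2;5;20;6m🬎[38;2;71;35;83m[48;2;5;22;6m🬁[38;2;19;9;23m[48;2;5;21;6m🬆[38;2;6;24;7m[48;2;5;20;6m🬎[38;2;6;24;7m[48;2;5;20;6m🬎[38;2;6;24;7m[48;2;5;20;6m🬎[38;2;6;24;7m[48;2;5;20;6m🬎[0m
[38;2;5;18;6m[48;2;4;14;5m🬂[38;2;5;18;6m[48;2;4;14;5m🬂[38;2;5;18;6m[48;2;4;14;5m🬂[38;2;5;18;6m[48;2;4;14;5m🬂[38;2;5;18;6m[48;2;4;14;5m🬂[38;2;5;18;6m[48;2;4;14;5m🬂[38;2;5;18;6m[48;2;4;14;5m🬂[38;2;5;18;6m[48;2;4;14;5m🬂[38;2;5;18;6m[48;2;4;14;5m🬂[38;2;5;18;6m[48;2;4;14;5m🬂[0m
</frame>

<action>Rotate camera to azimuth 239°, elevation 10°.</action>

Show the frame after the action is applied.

<frame>
[38;2;11;47;12m[48;2;10;43;11m🬎[38;2;11;47;12m[48;2;10;43;11m🬎[38;2;11;47;12m[48;2;10;43;11m🬎[38;2;11;47;12m[48;2;10;43;11m🬎[38;2;11;47;12m[48;2;10;43;11m🬎[38;2;11;47;12m[48;2;10;43;11m🬎[38;2;11;47;12m[48;2;10;43;11m🬎[38;2;11;47;12m[48;2;10;43;11m🬎[38;2;11;47;12m[48;2;10;43;11m🬎[38;2;11;47;12m[48;2;10;43;11m🬎[0m
[38;2;10;41;11m[48;2;9;37;10m🬂[38;2;10;41;11m[48;2;9;37;10m🬂[38;2;10;41;11m[48;2;9;37;10m🬂[38;2;10;41;11m[48;2;9;37;10m🬂[38;2;10;41;11m[48;2;9;37;10m🬂[38;2;10;41;11m[48;2;9;37;10m🬂[38;2;10;41;11m[48;2;9;37;10m🬂[38;2;10;41;11m[48;2;9;37;10m🬂[38;2;10;41;11m[48;2;9;37;10m🬂[38;2;10;41;11m[48;2;9;37;10m🬂[0m
[38;2;8;32;9m[48;2;7;28;8m🬎[38;2;8;32;9m[48;2;7;28;8m🬎[38;2;8;32;9m[48;2;7;28;8m🬎[38;2;8;32;9m[48;2;7;28;8m🬎[38;2;106;53;123m[48;2;7;30;8m▐[38;2;75;37;87m[48;2;27;13;32m▌[38;2;8;32;9m[48;2;7;28;8m🬎[38;2;8;32;9m[48;2;7;28;8m🬎[38;2;8;32;9m[48;2;7;28;8m🬎[38;2;8;32;9m[48;2;7;28;8m🬎[0m
[38;2;6;24;7m[48;2;5;20;6m🬎[38;2;6;24;7m[48;2;5;20;6m🬎[38;2;6;24;7m[48;2;5;20;6m🬎[38;2;6;24;7m[48;2;5;20;6m🬎[38;2;106;52;123m[48;2;5;22;6m🬁[38;2;75;37;87m[48;2;10;19;12m🬄[38;2;6;24;7m[48;2;5;20;6m🬎[38;2;6;24;7m[48;2;5;20;6m🬎[38;2;6;24;7m[48;2;5;20;6m🬎[38;2;6;24;7m[48;2;5;20;6m🬎[0m
[38;2;5;18;6m[48;2;4;14;5m🬂[38;2;5;18;6m[48;2;4;14;5m🬂[38;2;5;18;6m[48;2;4;14;5m🬂[38;2;5;18;6m[48;2;4;14;5m🬂[38;2;5;18;6m[48;2;4;14;5m🬂[38;2;5;18;6m[48;2;4;14;5m🬂[38;2;5;18;6m[48;2;4;14;5m🬂[38;2;5;18;6m[48;2;4;14;5m🬂[38;2;5;18;6m[48;2;4;14;5m🬂[38;2;5;18;6m[48;2;4;14;5m🬂[0m
</frame>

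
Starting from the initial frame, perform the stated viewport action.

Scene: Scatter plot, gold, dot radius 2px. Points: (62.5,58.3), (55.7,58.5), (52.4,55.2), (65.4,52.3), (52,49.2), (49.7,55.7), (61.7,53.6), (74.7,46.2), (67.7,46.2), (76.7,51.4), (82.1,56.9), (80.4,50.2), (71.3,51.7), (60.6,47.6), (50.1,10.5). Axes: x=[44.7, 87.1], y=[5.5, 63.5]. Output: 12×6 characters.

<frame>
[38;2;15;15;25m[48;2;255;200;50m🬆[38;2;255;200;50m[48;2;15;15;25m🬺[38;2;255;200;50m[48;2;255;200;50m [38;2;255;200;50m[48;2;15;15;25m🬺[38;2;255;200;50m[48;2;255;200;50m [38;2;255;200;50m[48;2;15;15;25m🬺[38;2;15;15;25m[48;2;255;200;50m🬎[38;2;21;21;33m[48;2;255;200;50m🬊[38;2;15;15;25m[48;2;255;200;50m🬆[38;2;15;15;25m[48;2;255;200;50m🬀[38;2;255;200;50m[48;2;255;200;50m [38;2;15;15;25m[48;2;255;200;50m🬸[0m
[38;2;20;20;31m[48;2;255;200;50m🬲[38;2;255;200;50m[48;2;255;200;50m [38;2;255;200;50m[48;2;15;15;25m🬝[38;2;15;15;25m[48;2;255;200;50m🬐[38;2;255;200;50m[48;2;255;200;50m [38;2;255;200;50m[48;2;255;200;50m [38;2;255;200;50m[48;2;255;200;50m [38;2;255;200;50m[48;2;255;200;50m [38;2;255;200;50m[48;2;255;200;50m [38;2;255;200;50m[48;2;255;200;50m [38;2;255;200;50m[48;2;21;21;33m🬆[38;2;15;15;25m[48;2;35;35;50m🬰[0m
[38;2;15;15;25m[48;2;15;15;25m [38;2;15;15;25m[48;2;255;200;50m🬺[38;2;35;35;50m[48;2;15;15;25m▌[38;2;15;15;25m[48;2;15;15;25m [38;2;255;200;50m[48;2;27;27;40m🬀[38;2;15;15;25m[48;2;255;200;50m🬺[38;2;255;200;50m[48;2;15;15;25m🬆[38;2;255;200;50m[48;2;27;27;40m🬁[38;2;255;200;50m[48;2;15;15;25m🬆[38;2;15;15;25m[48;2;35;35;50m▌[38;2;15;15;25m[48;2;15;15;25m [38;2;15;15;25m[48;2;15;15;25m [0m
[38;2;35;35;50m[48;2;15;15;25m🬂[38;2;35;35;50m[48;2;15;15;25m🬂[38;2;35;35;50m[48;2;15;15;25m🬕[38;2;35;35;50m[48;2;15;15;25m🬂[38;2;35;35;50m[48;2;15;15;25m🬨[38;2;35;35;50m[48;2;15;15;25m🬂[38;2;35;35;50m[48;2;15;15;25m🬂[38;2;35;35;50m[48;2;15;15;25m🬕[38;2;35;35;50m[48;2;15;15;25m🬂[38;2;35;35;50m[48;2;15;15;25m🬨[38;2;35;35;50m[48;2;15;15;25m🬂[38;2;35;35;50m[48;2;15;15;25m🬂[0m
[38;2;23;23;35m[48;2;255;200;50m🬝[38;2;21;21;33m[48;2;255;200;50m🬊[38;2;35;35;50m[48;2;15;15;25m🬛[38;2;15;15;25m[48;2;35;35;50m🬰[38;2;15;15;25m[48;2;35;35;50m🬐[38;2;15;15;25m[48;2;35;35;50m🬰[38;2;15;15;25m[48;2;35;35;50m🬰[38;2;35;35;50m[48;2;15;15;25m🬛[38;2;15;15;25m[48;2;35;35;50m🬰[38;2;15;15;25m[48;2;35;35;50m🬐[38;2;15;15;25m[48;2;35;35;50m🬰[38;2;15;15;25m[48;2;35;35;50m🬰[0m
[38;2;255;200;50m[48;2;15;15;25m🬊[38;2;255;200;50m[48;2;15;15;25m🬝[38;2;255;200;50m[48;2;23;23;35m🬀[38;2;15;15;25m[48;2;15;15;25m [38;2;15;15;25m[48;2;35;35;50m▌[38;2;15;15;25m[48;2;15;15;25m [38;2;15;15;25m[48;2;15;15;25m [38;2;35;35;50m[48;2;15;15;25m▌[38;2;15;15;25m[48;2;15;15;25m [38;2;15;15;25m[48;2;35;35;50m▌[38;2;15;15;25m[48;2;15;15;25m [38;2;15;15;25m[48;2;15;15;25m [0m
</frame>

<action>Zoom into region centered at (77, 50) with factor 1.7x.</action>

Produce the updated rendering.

<frame>
[38;2;15;15;25m[48;2;15;15;25m [38;2;15;15;25m[48;2;15;15;25m [38;2;35;35;50m[48;2;15;15;25m▌[38;2;15;15;25m[48;2;15;15;25m [38;2;15;15;25m[48;2;35;35;50m▌[38;2;15;15;25m[48;2;15;15;25m [38;2;15;15;25m[48;2;15;15;25m [38;2;35;35;50m[48;2;15;15;25m▌[38;2;15;15;25m[48;2;15;15;25m [38;2;15;15;25m[48;2;35;35;50m▌[38;2;15;15;25m[48;2;15;15;25m [38;2;15;15;25m[48;2;15;15;25m [0m
[38;2;23;23;35m[48;2;255;200;50m🬬[38;2;15;15;25m[48;2;35;35;50m🬰[38;2;35;35;50m[48;2;15;15;25m🬛[38;2;23;23;35m[48;2;255;200;50m🬬[38;2;15;15;25m[48;2;35;35;50m🬐[38;2;23;23;35m[48;2;255;200;50m🬝[38;2;15;15;25m[48;2;35;35;50m🬰[38;2;28;28;41m[48;2;255;200;50m🬆[38;2;255;200;50m[48;2;15;15;25m🬺[38;2;31;31;45m[48;2;255;200;50m🬬[38;2;15;15;25m[48;2;35;35;50m🬰[38;2;15;15;25m[48;2;35;35;50m🬰[0m
[38;2;255;200;50m[48;2;255;200;50m [38;2;15;15;25m[48;2;255;200;50m🬨[38;2;35;35;50m[48;2;255;200;50m🬐[38;2;255;200;50m[48;2;255;200;50m [38;2;21;21;33m[48;2;255;200;50m🬒[38;2;255;200;50m[48;2;255;200;50m [38;2;255;200;50m[48;2;15;15;25m🬺[38;2;255;200;50m[48;2;255;200;50m [38;2;255;200;50m[48;2;15;15;25m🬕[38;2;15;15;25m[48;2;35;35;50m▌[38;2;15;15;25m[48;2;15;15;25m [38;2;15;15;25m[48;2;15;15;25m [0m
[38;2;255;200;50m[48;2;15;15;25m🬬[38;2;255;200;50m[48;2;255;200;50m [38;2;255;200;50m[48;2;27;27;40m🬃[38;2;255;200;50m[48;2;20;20;31m🬈[38;2;255;200;50m[48;2;255;200;50m [38;2;255;200;50m[48;2;15;15;25m🬝[38;2;255;200;50m[48;2;19;19;30m🬁[38;2;255;200;50m[48;2;21;21;33m🬆[38;2;35;35;50m[48;2;15;15;25m🬂[38;2;35;35;50m[48;2;15;15;25m🬨[38;2;35;35;50m[48;2;15;15;25m🬂[38;2;35;35;50m[48;2;15;15;25m🬂[0m
[38;2;15;15;25m[48;2;35;35;50m🬰[38;2;255;200;50m[48;2;23;23;35m🬀[38;2;35;35;50m[48;2;15;15;25m🬛[38;2;15;15;25m[48;2;35;35;50m🬰[38;2;27;27;40m[48;2;255;200;50m🬺[38;2;15;15;25m[48;2;35;35;50m🬰[38;2;15;15;25m[48;2;35;35;50m🬰[38;2;35;35;50m[48;2;15;15;25m🬛[38;2;15;15;25m[48;2;35;35;50m🬰[38;2;15;15;25m[48;2;35;35;50m🬐[38;2;15;15;25m[48;2;35;35;50m🬰[38;2;15;15;25m[48;2;35;35;50m🬰[0m
[38;2;15;15;25m[48;2;15;15;25m [38;2;15;15;25m[48;2;15;15;25m [38;2;35;35;50m[48;2;15;15;25m▌[38;2;15;15;25m[48;2;15;15;25m [38;2;15;15;25m[48;2;35;35;50m▌[38;2;15;15;25m[48;2;15;15;25m [38;2;15;15;25m[48;2;15;15;25m [38;2;35;35;50m[48;2;15;15;25m▌[38;2;15;15;25m[48;2;15;15;25m [38;2;15;15;25m[48;2;35;35;50m▌[38;2;15;15;25m[48;2;15;15;25m [38;2;15;15;25m[48;2;15;15;25m [0m
</frame>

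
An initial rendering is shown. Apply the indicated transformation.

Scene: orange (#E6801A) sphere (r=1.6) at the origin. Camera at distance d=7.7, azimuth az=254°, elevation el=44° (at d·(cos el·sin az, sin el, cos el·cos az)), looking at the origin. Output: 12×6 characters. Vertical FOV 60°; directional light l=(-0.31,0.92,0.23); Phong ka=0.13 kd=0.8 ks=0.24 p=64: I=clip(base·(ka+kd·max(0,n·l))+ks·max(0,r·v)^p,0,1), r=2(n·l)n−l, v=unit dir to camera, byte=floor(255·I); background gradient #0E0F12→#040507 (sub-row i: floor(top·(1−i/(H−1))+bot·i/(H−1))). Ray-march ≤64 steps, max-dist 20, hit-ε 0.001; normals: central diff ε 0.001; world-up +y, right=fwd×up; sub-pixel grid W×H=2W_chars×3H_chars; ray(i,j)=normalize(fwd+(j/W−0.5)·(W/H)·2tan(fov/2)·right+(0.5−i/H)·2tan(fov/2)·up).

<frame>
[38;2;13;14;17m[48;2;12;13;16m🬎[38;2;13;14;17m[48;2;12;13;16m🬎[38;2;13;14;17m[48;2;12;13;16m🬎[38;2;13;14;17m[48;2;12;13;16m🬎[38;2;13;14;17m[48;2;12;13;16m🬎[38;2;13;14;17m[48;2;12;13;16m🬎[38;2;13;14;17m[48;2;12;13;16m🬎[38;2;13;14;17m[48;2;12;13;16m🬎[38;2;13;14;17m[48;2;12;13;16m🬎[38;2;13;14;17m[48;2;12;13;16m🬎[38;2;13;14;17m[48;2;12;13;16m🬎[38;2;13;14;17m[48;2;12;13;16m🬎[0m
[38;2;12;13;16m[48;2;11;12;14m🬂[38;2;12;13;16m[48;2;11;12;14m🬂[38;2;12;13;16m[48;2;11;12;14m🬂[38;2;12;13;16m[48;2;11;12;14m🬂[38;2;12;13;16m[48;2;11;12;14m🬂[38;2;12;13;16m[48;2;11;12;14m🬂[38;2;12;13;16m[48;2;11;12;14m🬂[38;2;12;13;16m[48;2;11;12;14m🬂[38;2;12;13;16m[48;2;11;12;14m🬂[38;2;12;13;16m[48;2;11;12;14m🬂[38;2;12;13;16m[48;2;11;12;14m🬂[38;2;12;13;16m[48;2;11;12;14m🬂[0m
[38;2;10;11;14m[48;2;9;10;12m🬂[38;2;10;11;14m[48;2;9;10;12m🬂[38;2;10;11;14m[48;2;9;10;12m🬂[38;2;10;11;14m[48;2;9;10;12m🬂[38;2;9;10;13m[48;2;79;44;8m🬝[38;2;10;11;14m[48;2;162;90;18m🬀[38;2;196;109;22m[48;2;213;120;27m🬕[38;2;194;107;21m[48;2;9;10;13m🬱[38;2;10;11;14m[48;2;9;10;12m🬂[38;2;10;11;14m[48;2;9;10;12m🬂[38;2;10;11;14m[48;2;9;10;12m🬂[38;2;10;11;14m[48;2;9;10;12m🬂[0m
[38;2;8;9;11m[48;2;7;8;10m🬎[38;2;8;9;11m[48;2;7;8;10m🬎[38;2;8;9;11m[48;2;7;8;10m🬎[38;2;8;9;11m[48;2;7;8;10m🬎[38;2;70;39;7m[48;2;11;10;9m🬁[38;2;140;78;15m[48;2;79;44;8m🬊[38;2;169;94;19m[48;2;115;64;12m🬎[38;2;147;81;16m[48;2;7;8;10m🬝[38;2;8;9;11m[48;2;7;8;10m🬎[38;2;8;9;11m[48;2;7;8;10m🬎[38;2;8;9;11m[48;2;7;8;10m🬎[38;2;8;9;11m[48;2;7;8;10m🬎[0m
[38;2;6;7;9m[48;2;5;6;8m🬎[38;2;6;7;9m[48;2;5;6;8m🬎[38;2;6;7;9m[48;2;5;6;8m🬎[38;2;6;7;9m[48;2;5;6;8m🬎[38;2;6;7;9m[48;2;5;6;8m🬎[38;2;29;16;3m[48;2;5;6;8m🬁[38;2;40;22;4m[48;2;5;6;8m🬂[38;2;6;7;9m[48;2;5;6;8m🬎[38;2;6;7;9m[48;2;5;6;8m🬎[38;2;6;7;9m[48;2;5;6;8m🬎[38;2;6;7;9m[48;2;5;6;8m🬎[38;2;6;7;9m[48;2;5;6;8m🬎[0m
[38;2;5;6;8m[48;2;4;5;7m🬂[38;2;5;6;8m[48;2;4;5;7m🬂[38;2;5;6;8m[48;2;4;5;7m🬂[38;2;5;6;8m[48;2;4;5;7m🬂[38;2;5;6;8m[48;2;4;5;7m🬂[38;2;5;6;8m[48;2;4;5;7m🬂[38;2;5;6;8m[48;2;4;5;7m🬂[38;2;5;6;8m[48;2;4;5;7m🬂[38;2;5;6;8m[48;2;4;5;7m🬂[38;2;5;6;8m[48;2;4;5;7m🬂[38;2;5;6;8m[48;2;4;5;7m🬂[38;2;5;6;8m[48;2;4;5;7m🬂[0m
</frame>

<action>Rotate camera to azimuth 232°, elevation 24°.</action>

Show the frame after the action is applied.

<frame>
[38;2;13;14;17m[48;2;12;13;16m🬎[38;2;13;14;17m[48;2;12;13;16m🬎[38;2;13;14;17m[48;2;12;13;16m🬎[38;2;13;14;17m[48;2;12;13;16m🬎[38;2;13;14;17m[48;2;12;13;16m🬎[38;2;13;14;17m[48;2;12;13;16m🬎[38;2;13;14;17m[48;2;12;13;16m🬎[38;2;13;14;17m[48;2;12;13;16m🬎[38;2;13;14;17m[48;2;12;13;16m🬎[38;2;13;14;17m[48;2;12;13;16m🬎[38;2;13;14;17m[48;2;12;13;16m🬎[38;2;13;14;17m[48;2;12;13;16m🬎[0m
[38;2;12;13;16m[48;2;11;12;14m🬂[38;2;12;13;16m[48;2;11;12;14m🬂[38;2;12;13;16m[48;2;11;12;14m🬂[38;2;12;13;16m[48;2;11;12;14m🬂[38;2;12;13;16m[48;2;11;12;14m🬂[38;2;12;13;16m[48;2;11;12;14m🬂[38;2;12;13;16m[48;2;11;12;14m🬂[38;2;12;13;16m[48;2;11;12;14m🬂[38;2;12;13;16m[48;2;11;12;14m🬂[38;2;12;13;16m[48;2;11;12;14m🬂[38;2;12;13;16m[48;2;11;12;14m🬂[38;2;12;13;16m[48;2;11;12;14m🬂[0m
[38;2;10;11;14m[48;2;9;10;12m🬂[38;2;10;11;14m[48;2;9;10;12m🬂[38;2;10;11;14m[48;2;9;10;12m🬂[38;2;10;11;14m[48;2;9;10;12m🬂[38;2;9;10;13m[48;2;54;30;6m🬝[38;2;10;11;14m[48;2;138;77;15m🬀[38;2;202;113;23m[48;2;163;91;18m🬊[38;2;180;100;20m[48;2;9;10;13m🬱[38;2;10;11;14m[48;2;9;10;12m🬂[38;2;10;11;14m[48;2;9;10;12m🬂[38;2;10;11;14m[48;2;9;10;12m🬂[38;2;10;11;14m[48;2;9;10;12m🬂[0m
[38;2;8;9;11m[48;2;7;8;10m🬎[38;2;8;9;11m[48;2;7;8;10m🬎[38;2;8;9;11m[48;2;7;8;10m🬎[38;2;8;9;11m[48;2;7;8;10m🬎[38;2;29;16;3m[48;2;7;8;10m🬉[38;2;82;45;8m[48;2;35;19;3m🬂[38;2;112;62;12m[48;2;49;27;5m🬊[38;2;114;63;12m[48;2;25;16;7m🬎[38;2;8;9;11m[48;2;7;8;10m🬎[38;2;8;9;11m[48;2;7;8;10m🬎[38;2;8;9;11m[48;2;7;8;10m🬎[38;2;8;9;11m[48;2;7;8;10m🬎[0m
[38;2;6;7;9m[48;2;5;6;8m🬎[38;2;6;7;9m[48;2;5;6;8m🬎[38;2;6;7;9m[48;2;5;6;8m🬎[38;2;6;7;9m[48;2;5;6;8m🬎[38;2;6;7;9m[48;2;5;6;8m🬎[38;2;29;16;3m[48;2;5;6;8m🬁[38;2;29;16;3m[48;2;5;6;8m🬂[38;2;6;7;9m[48;2;5;6;8m🬎[38;2;6;7;9m[48;2;5;6;8m🬎[38;2;6;7;9m[48;2;5;6;8m🬎[38;2;6;7;9m[48;2;5;6;8m🬎[38;2;6;7;9m[48;2;5;6;8m🬎[0m
[38;2;5;6;8m[48;2;4;5;7m🬂[38;2;5;6;8m[48;2;4;5;7m🬂[38;2;5;6;8m[48;2;4;5;7m🬂[38;2;5;6;8m[48;2;4;5;7m🬂[38;2;5;6;8m[48;2;4;5;7m🬂[38;2;5;6;8m[48;2;4;5;7m🬂[38;2;5;6;8m[48;2;4;5;7m🬂[38;2;5;6;8m[48;2;4;5;7m🬂[38;2;5;6;8m[48;2;4;5;7m🬂[38;2;5;6;8m[48;2;4;5;7m🬂[38;2;5;6;8m[48;2;4;5;7m🬂[38;2;5;6;8m[48;2;4;5;7m🬂[0m
</frame>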